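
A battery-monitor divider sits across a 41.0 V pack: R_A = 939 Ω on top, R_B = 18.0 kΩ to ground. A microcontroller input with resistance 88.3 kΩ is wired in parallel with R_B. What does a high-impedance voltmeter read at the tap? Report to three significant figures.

The load sits in parallel with R_B: R_B‖R_L = (18000 × 88300) / (18000 + 88300) = 14950 Ω.
V_out = 41.0 × 14950 / (939 + 14950) = 41.0 × 14950/15890 = 38.6 V.
(Unloaded it would have been 39.0 V.)

V_out ≈ 38.6 V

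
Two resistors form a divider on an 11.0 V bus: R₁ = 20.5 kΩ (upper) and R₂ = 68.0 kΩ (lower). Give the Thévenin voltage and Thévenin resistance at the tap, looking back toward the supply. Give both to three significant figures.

V_th is the open-circuit tap voltage: 11.0 × 68.0/(20.5 + 68.0) = 8.45 V.
With the supply zeroed, R₁ and R₂ appear in parallel from the tap: R_th = R₁‖R₂ = (20.5 × 68.0)/88.50 = 15.8 kΩ.

V_th = 8.45 V, R_th = 15.8 kΩ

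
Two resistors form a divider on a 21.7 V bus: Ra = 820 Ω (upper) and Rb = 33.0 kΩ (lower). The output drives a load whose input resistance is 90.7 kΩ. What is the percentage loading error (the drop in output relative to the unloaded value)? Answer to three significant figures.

The divider's output (Thévenin) resistance is Ra‖Rb = 800.1 Ω.
Fractional drop under load = R_th/(R_th + R_L) = 800.1 / (800.1 + 90700) = 0.008744.
So the output falls by 0.874 %.

0.874 %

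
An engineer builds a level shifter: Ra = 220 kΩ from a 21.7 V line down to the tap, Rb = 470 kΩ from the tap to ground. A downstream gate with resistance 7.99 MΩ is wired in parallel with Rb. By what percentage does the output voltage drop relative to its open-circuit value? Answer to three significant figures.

1.84 %

The divider's output (Thévenin) resistance is Ra‖Rb = 149.9 kΩ.
Fractional drop under load = R_th/(R_th + R_L) = 149.9 / (149.9 + 7990) = 0.01841.
So the output falls by 1.84 %.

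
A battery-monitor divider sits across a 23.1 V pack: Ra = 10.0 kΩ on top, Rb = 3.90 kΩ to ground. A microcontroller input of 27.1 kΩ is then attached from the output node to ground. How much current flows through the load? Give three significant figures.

Rb‖R_L = 3.409 kΩ; V_out = 23.1 × 3.409/13.41 = 5.873 V.
I_L = V_out / R_L = 5.873 / 27.1 kΩ = 0.217 mA.

I_L ≈ 0.217 mA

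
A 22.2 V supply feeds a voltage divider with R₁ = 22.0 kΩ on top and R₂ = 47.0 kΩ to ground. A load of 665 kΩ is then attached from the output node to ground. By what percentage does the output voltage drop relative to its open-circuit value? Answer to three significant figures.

2.20 %

The divider's output (Thévenin) resistance is R₁‖R₂ = 14.99 kΩ.
Fractional drop under load = R_th/(R_th + R_L) = 14.99 / (14.99 + 665) = 0.02204.
So the output falls by 2.20 %.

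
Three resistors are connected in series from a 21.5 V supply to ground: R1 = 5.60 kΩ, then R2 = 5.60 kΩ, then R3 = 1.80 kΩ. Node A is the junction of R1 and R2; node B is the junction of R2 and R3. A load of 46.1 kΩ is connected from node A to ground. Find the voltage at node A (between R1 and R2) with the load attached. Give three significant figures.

V ≈ 11.4 V

Below node A the series string R2+R3 = 7.400 kΩ sits in parallel with the 46.1 kΩ load: 6.376 kΩ.
V_A = 21.5 × 6.376/(5.60 + 6.376) = 11.4 V.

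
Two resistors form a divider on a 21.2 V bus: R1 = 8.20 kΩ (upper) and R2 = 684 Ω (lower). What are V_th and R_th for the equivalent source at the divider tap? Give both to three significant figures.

V_th = 1.63 V, R_th = 631 Ω

V_th is the open-circuit tap voltage: 21.2 × 684/(8200 + 684) = 1.63 V.
With the supply zeroed, R1 and R2 appear in parallel from the tap: R_th = R1‖R2 = (8200 × 684)/8884 = 631 Ω.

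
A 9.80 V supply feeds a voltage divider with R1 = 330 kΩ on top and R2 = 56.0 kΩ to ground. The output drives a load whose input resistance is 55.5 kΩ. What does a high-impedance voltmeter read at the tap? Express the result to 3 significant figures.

The load sits in parallel with R2: R2‖R_L = (56.0 × 55.5) / (56.0 + 55.5) = 27.87 kΩ.
V_out = 9.80 × 27.87 / (330 + 27.87) = 9.80 × 27.87/357.9 = 0.763 V.

V_out ≈ 0.763 V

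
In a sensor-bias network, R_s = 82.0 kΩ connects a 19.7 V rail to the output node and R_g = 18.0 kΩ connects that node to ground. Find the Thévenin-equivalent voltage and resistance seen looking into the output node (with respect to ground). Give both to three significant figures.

V_th = 3.55 V, R_th = 14.8 kΩ

V_th is the open-circuit tap voltage: 19.7 × 18.0/(82.0 + 18.0) = 3.55 V.
With the supply zeroed, R_s and R_g appear in parallel from the tap: R_th = R_s‖R_g = (82.0 × 18.0)/100.0 = 14.8 kΩ.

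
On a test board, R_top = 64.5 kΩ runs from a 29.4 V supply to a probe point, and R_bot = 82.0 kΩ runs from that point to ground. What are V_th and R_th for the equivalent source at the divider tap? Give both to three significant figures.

V_th = 16.5 V, R_th = 36.1 kΩ

V_th is the open-circuit tap voltage: 29.4 × 82.0/(64.5 + 82.0) = 16.5 V.
With the supply zeroed, R_top and R_bot appear in parallel from the tap: R_th = R_top‖R_bot = (64.5 × 82.0)/146.5 = 36.1 kΩ.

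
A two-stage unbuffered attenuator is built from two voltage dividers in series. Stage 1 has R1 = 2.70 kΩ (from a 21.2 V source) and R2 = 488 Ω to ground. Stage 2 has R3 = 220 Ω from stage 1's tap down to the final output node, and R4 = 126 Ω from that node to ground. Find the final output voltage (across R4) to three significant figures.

Stage 2 presents R3+R4 = 346.0 Ω as a load on stage 1's tap.
Stage 1's lower leg becomes R2‖(R3+R4) = 202.5 Ω, so V_mid = 21.2 × 202.5/2902 = 1.479 V.
Stage 2 is itself unloaded: V_out = V_mid × R4/(R3+R4) = 1.479 × 126/346.0 = 0.539 V.

V_out ≈ 0.539 V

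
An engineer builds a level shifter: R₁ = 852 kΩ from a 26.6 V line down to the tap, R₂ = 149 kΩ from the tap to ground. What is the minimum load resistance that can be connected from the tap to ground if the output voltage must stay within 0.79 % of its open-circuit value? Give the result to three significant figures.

R_L(min) ≈ 15.9 MΩ

Output resistance R_th = R₁‖R₂ = (852 × 149)/1001 = 126.8 kΩ.
The fractional drop is R_th/(R_th + R_L); requiring this ≤ 0.00790 gives R_L ≥ R_th(1/0.00790 − 1) = 126.8 × 125.6 = 15.9 MΩ.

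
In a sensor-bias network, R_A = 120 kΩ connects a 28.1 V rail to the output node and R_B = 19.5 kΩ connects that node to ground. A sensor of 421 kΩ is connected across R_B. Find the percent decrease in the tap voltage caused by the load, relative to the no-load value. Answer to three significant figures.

3.83 %

The divider's output (Thévenin) resistance is R_A‖R_B = 16.77 kΩ.
Fractional drop under load = R_th/(R_th + R_L) = 16.77 / (16.77 + 421) = 0.03832.
So the output falls by 3.83 %.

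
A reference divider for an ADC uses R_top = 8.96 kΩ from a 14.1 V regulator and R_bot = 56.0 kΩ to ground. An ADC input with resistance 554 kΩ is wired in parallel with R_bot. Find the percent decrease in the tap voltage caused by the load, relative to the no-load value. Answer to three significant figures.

The divider's output (Thévenin) resistance is R_top‖R_bot = 7.724 kΩ.
Fractional drop under load = R_th/(R_th + R_L) = 7.724 / (7.724 + 554) = 0.01375.
So the output falls by 1.38 %.

1.38 %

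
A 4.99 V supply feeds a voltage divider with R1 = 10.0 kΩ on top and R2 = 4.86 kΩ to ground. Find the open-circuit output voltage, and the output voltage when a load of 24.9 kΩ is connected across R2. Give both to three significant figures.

Open-circuit: V = 4.99 × 4.86/(10.0 + 4.86) = 1.63 V.
With the load, R2 becomes R2‖R_L = 4.066 kΩ, so V = 4.99 × 4.066/14.07 = 1.44 V.

Unloaded: 1.63 V; loaded: 1.44 V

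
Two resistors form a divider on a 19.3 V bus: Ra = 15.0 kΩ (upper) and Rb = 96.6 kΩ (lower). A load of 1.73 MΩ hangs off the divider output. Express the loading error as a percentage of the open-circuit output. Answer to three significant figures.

0.745 %

The divider's output (Thévenin) resistance is Ra‖Rb = 12.98 kΩ.
Fractional drop under load = R_th/(R_th + R_L) = 12.98 / (12.98 + 1730) = 0.007449.
So the output falls by 0.745 %.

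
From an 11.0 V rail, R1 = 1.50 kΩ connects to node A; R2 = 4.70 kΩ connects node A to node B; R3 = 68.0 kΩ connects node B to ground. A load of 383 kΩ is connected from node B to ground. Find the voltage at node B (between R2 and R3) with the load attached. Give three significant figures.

V ≈ 9.93 V

At node B, R3 is in parallel with the load: R3‖R_L = 57.75 kΩ.
Below node A the resistance is R2 + (R3‖R_L) = 62.45 kΩ, so V_A = 11.0 × 62.45/63.95 = 10.74 V.
Then V_B = V_A × (R3‖R_L)/(R2 + R3‖R_L) = 10.74 × 57.75/62.45 = 9.93 V.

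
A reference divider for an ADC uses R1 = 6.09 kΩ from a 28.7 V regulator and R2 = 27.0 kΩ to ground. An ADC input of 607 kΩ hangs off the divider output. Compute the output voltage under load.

The load sits in parallel with R2: R2‖R_L = (27.0 × 607) / (27.0 + 607) = 25.85 kΩ.
V_out = 28.7 × 25.85 / (6.09 + 25.85) = 28.7 × 25.85/31.94 = 23.2 V.

V_out ≈ 23.2 V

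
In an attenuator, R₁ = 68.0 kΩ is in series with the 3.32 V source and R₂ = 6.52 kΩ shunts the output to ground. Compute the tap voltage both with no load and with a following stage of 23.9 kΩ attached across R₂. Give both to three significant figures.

Open-circuit: V = 3.32 × 6.52/(68.0 + 6.52) = 0.290 V.
With the load, R₂ becomes R₂‖R_L = 5.123 kΩ, so V = 3.32 × 5.123/73.12 = 0.233 V.

Unloaded: 0.290 V; loaded: 0.233 V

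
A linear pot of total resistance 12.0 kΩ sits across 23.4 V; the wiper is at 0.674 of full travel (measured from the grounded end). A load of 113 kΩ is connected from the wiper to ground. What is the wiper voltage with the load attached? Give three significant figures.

V ≈ 15.4 V

The wiper splits the pot into (1−α)R = 3.912 kΩ above and αR = 8.088 kΩ below.
Lower section ‖ load = 7.548 kΩ.
V_wiper = 23.4 × 7.548/(3.912 + 7.548) = 15.4 V.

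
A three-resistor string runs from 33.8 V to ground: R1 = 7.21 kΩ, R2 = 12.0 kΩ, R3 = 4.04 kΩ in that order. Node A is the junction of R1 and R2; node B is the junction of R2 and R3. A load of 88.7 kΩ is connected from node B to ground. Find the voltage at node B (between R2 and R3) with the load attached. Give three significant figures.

At node B, R3 is in parallel with the load: R3‖R_L = 3.864 kΩ.
Below node A the resistance is R2 + (R3‖R_L) = 15.86 kΩ, so V_A = 33.8 × 15.86/23.07 = 23.24 V.
Then V_B = V_A × (R3‖R_L)/(R2 + R3‖R_L) = 23.24 × 3.864/15.86 = 5.66 V.

V ≈ 5.66 V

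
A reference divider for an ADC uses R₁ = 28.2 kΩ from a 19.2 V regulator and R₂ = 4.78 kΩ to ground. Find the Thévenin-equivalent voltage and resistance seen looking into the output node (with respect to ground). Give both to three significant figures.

V_th is the open-circuit tap voltage: 19.2 × 4.78/(28.2 + 4.78) = 2.78 V.
With the supply zeroed, R₁ and R₂ appear in parallel from the tap: R_th = R₁‖R₂ = (28.2 × 4.78)/32.98 = 4.09 kΩ.

V_th = 2.78 V, R_th = 4.09 kΩ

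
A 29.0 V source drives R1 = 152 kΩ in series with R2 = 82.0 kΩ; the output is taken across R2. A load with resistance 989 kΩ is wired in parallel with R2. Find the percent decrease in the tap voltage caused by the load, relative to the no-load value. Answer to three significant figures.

The divider's output (Thévenin) resistance is R1‖R2 = 53.26 kΩ.
Fractional drop under load = R_th/(R_th + R_L) = 53.26 / (53.26 + 989) = 0.05111.
So the output falls by 5.11 %.

5.11 %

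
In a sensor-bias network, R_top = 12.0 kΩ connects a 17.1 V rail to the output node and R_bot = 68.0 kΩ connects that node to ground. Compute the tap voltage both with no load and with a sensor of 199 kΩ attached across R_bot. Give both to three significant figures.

Unloaded: 14.5 V; loaded: 13.8 V

Open-circuit: V = 17.1 × 68.0/(12.0 + 68.0) = 14.5 V.
With the load, R_bot becomes R_bot‖R_L = 50.68 kΩ, so V = 17.1 × 50.68/62.68 = 13.8 V.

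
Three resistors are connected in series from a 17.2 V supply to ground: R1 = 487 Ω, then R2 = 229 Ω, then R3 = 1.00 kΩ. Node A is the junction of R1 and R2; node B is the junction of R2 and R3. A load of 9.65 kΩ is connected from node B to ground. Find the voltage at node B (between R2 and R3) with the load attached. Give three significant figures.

V ≈ 9.61 V

At node B, R3 is in parallel with the load: R3‖R_L = 906.1 Ω.
Below node A the resistance is R2 + (R3‖R_L) = 1135 Ω, so V_A = 17.2 × 1135/1622 = 12.04 V.
Then V_B = V_A × (R3‖R_L)/(R2 + R3‖R_L) = 12.04 × 906.1/1135 = 9.61 V.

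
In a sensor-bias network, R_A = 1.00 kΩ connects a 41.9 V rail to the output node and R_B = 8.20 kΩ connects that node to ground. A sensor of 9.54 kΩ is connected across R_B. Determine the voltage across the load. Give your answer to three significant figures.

V_out ≈ 34.2 V

The load sits in parallel with R_B: R_B‖R_L = (8.20 × 9.54) / (8.20 + 9.54) = 4.410 kΩ.
V_out = 41.9 × 4.410 / (1.00 + 4.410) = 41.9 × 4.410/5.410 = 34.2 V.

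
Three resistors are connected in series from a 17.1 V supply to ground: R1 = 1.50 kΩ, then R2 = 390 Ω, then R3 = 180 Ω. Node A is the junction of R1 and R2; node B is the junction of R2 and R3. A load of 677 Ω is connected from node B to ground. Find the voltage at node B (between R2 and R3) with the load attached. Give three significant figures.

At node B, R3 is in parallel with the load: R3‖R_L = 142.2 Ω.
Below node A the resistance is R2 + (R3‖R_L) = 532.2 Ω, so V_A = 17.1 × 532.2/2032 = 4.478 V.
Then V_B = V_A × (R3‖R_L)/(R2 + R3‖R_L) = 4.478 × 142.2/532.2 = 1.20 V.

V ≈ 1.20 V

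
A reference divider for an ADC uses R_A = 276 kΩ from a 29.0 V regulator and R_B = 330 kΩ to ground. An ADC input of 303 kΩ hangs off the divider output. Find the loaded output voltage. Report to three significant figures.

V_out ≈ 10.6 V

The load sits in parallel with R_B: R_B‖R_L = (330 × 303) / (330 + 303) = 158.0 kΩ.
V_out = 29.0 × 158.0 / (276 + 158.0) = 29.0 × 158.0/434.0 = 10.6 V.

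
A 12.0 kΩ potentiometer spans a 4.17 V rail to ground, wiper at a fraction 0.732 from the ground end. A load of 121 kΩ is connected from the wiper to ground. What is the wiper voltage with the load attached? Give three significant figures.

The wiper splits the pot into (1−α)R = 3.216 kΩ above and αR = 8.784 kΩ below.
Lower section ‖ load = 8.189 kΩ.
V_wiper = 4.17 × 8.189/(3.216 + 8.189) = 2.99 V.

V ≈ 2.99 V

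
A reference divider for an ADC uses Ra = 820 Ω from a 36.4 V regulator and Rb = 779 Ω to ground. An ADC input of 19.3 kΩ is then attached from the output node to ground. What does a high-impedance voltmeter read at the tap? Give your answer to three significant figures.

The load sits in parallel with Rb: Rb‖R_L = (779 × 19300) / (779 + 19300) = 748.8 Ω.
V_out = 36.4 × 748.8 / (820 + 748.8) = 36.4 × 748.8/1569 = 17.4 V.
(Unloaded it would have been 17.7 V.)

V_out ≈ 17.4 V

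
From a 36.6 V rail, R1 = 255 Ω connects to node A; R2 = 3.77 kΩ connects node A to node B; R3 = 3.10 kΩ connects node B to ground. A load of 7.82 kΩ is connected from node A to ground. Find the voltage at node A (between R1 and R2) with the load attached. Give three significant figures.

Below node A the series string R2+R3 = 6870 Ω sits in parallel with the 7820 Ω load: 3657 Ω.
V_A = 36.6 × 3657/(255 + 3657) = 34.2 V.

V ≈ 34.2 V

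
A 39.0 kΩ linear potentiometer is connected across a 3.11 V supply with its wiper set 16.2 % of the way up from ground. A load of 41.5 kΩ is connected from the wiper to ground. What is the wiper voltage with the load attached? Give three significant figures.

V ≈ 0.447 V

The wiper splits the pot into (1−α)R = 32.68 kΩ above and αR = 6.318 kΩ below.
Lower section ‖ load = 5.483 kΩ.
V_wiper = 3.11 × 5.483/(32.68 + 5.483) = 0.447 V.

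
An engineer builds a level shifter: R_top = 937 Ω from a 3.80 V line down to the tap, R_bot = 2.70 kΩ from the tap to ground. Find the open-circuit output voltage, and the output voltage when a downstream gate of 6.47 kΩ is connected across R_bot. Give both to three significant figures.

Unloaded: 2.82 V; loaded: 2.55 V

Open-circuit: V = 3.80 × 2700/(937 + 2700) = 2.82 V.
With the load, R_bot becomes R_bot‖R_L = 1905 Ω, so V = 3.80 × 1905/2842 = 2.55 V.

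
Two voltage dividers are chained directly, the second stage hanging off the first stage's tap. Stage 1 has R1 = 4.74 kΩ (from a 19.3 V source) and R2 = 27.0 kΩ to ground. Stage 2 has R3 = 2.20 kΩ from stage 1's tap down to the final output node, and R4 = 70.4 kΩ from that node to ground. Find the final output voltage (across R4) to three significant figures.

V_out ≈ 15.1 V

Stage 2 presents R3+R4 = 72.60 kΩ as a load on stage 1's tap.
Stage 1's lower leg becomes R2‖(R3+R4) = 19.68 kΩ, so V_mid = 19.3 × 19.68/24.42 = 15.55 V.
Stage 2 is itself unloaded: V_out = V_mid × R4/(R3+R4) = 15.55 × 70.4/72.60 = 15.1 V.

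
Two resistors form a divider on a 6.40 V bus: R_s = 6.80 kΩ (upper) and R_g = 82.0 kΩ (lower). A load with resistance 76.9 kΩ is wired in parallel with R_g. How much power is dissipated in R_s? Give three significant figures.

P ≈ 0.129 mW

Total resistance from the source is R_s + (R_g‖R_L) = 46.48 kΩ, so I = 6.40/46.48 kΩ = 0.1377 mA.
P = I²·R_s = (0.1377 mA)² × 6.80 kΩ = 0.129 mW.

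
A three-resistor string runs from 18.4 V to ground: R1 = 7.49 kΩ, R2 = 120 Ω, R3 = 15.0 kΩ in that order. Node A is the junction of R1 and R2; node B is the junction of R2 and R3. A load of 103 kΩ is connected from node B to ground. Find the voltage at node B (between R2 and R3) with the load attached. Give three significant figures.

At node B, R3 is in parallel with the load: R3‖R_L = 13090 Ω.
Below node A the resistance is R2 + (R3‖R_L) = 13210 Ω, so V_A = 18.4 × 13210/20700 = 11.74 V.
Then V_B = V_A × (R3‖R_L)/(R2 + R3‖R_L) = 11.74 × 13090/13210 = 11.6 V.

V ≈ 11.6 V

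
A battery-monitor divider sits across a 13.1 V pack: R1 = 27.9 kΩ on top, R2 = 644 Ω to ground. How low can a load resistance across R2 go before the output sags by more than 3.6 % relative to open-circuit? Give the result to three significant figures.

Output resistance R_th = R1‖R2 = (27900 × 644)/28540 = 629.5 Ω.
The fractional drop is R_th/(R_th + R_L); requiring this ≤ 0.0360 gives R_L ≥ R_th(1/0.0360 − 1) = 629.5 × 26.78 = 16.9 kΩ.

R_L(min) ≈ 16.9 kΩ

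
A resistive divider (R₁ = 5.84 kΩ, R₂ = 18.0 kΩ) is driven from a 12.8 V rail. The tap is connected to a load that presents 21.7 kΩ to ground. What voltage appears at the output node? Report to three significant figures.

The load sits in parallel with R₂: R₂‖R_L = (18.0 × 21.7) / (18.0 + 21.7) = 9.839 kΩ.
V_out = 12.8 × 9.839 / (5.84 + 9.839) = 12.8 × 9.839/15.68 = 8.03 V.

V_out ≈ 8.03 V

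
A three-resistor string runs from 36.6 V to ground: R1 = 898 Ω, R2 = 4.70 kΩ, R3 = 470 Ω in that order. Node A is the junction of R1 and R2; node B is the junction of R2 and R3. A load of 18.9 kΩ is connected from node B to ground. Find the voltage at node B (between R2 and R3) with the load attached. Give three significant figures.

At node B, R3 is in parallel with the load: R3‖R_L = 458.6 Ω.
Below node A the resistance is R2 + (R3‖R_L) = 5159 Ω, so V_A = 36.6 × 5159/6057 = 31.17 V.
Then V_B = V_A × (R3‖R_L)/(R2 + R3‖R_L) = 31.17 × 458.6/5159 = 2.77 V.

V ≈ 2.77 V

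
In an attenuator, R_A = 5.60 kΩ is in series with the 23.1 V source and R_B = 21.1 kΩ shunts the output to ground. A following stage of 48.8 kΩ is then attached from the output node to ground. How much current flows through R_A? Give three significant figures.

I ≈ 1.14 mA

R_B‖R_L = 14.73 kΩ, so the source sees R_A + R_B‖R_L = 20.33 kΩ.
I = 23.1 V / 20.33 kΩ = 1.14 mA.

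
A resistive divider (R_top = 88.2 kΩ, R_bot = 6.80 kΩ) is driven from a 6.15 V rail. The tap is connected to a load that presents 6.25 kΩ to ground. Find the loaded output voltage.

The load sits in parallel with R_bot: R_bot‖R_L = (6.80 × 6.25) / (6.80 + 6.25) = 3.257 kΩ.
V_out = 6.15 × 3.257 / (88.2 + 3.257) = 6.15 × 3.257/91.46 = 0.219 V.
(Unloaded it would have been 0.440 V.)

V_out ≈ 0.219 V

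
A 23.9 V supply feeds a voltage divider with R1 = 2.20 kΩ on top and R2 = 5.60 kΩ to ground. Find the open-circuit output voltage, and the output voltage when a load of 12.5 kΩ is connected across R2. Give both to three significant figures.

Open-circuit: V = 23.9 × 5.60/(2.20 + 5.60) = 17.2 V.
With the load, R2 becomes R2‖R_L = 3.867 kΩ, so V = 23.9 × 3.867/6.067 = 15.2 V.

Unloaded: 17.2 V; loaded: 15.2 V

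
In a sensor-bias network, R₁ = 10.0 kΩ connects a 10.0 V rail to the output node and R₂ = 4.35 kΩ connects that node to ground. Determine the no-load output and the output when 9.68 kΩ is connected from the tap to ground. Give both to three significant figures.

Open-circuit: V = 10.0 × 4.35/(10.0 + 4.35) = 3.03 V.
With the load, R₂ becomes R₂‖R_L = 3.001 kΩ, so V = 10.0 × 3.001/13.00 = 2.31 V.

Unloaded: 3.03 V; loaded: 2.31 V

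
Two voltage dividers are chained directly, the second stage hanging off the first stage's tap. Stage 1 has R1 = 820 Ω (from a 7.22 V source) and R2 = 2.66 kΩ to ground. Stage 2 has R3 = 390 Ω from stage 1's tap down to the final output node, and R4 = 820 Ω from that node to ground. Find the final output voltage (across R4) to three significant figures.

V_out ≈ 2.46 V

Stage 2 presents R3+R4 = 1210 Ω as a load on stage 1's tap.
Stage 1's lower leg becomes R2‖(R3+R4) = 831.7 Ω, so V_mid = 7.22 × 831.7/1652 = 3.636 V.
Stage 2 is itself unloaded: V_out = V_mid × R4/(R3+R4) = 3.636 × 820/1210 = 2.46 V.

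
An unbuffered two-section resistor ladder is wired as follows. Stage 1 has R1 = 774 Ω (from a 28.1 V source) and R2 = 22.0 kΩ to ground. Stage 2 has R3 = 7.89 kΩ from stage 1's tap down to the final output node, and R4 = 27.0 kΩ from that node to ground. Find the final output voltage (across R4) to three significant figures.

V_out ≈ 20.6 V

Stage 2 presents R3+R4 = 34890 Ω as a load on stage 1's tap.
Stage 1's lower leg becomes R2‖(R3+R4) = 13490 Ω, so V_mid = 28.1 × 13490/14270 = 26.58 V.
Stage 2 is itself unloaded: V_out = V_mid × R4/(R3+R4) = 26.58 × 27000/34890 = 20.6 V.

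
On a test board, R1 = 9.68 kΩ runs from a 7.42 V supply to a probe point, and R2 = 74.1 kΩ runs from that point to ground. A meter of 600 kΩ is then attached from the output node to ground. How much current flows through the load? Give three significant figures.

I_L ≈ 0.0108 mA

R2‖R_L = 65.95 kΩ; V_out = 7.42 × 65.95/75.63 = 6.470 V.
I_L = V_out / R_L = 6.470 / 600 kΩ = 0.0108 mA.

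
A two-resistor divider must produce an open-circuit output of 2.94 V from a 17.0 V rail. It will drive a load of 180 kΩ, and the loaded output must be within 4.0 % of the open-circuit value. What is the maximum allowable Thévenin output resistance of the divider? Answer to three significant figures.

Loading drop = R_th/(R_th + R_L) ≤ 0.0400, so R_th ≤ R_L · ε/(1−ε) = 180 kΩ × 0.0400/0.9600 = 7.50 kΩ.

R_th ≤ 7.50 kΩ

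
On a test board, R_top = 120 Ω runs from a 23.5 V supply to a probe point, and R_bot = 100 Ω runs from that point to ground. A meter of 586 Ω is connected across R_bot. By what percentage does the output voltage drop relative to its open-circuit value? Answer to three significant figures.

Unloaded V = 23.5 × 100/220.0 = 10.682 V.
Loaded: R_bot‖R_L = 85.42 Ω, giving V = 23.5 × 85.42/205.4 = 9.7722 V.
Drop = (10.682 − 9.7722) / 10.682 = 8.52 %.

8.52 %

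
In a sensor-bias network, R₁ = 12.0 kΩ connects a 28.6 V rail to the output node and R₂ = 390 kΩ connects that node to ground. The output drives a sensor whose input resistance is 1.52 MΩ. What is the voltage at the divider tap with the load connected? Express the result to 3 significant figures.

V_out ≈ 27.5 V

The load sits in parallel with R₂: R₂‖R_L = (390 × 1520) / (390 + 1520) = 310.4 kΩ.
V_out = 28.6 × 310.4 / (12.0 + 310.4) = 28.6 × 310.4/322.4 = 27.5 V.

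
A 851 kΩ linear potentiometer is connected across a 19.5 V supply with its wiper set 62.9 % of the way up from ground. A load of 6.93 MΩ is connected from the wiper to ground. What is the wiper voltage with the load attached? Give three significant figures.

The wiper splits the pot into (1−α)R = 315.7 kΩ above and αR = 535.3 kΩ below.
Lower section ‖ load = 496.9 kΩ.
V_wiper = 19.5 × 496.9/(315.7 + 496.9) = 11.9 V.

V ≈ 11.9 V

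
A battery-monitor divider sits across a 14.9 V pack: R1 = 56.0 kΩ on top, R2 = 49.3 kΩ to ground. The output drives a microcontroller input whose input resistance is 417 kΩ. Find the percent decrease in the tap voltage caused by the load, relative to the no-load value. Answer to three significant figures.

5.92 %

The divider's output (Thévenin) resistance is R1‖R2 = 26.22 kΩ.
Fractional drop under load = R_th/(R_th + R_L) = 26.22 / (26.22 + 417) = 0.05915.
So the output falls by 5.92 %.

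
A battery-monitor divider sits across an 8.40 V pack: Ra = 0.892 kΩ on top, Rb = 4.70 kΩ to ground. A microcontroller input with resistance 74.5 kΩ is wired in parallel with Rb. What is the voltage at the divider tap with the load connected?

The load sits in parallel with Rb: Rb‖R_L = (4700 × 74500) / (4700 + 74500) = 4421 Ω.
V_out = 8.40 × 4421 / (892 + 4421) = 8.40 × 4421/5313 = 6.99 V.

V_out ≈ 6.99 V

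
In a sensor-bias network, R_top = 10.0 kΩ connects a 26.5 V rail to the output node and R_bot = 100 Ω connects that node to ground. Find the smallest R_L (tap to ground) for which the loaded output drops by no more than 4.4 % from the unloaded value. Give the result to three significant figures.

Output resistance R_th = R_top‖R_bot = (10000 × 100)/10100 = 99.01 Ω.
The fractional drop is R_th/(R_th + R_L); requiring this ≤ 0.0440 gives R_L ≥ R_th(1/0.0440 − 1) = 99.01 × 21.73 = 2.15 kΩ.

R_L(min) ≈ 2.15 kΩ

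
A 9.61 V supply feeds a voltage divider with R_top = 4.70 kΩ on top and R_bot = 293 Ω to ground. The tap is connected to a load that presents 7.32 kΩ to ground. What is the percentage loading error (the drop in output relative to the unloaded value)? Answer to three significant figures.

The divider's output (Thévenin) resistance is R_top‖R_bot = 275.8 Ω.
Fractional drop under load = R_th/(R_th + R_L) = 275.8 / (275.8 + 7320) = 0.03631.
So the output falls by 3.63 %.

3.63 %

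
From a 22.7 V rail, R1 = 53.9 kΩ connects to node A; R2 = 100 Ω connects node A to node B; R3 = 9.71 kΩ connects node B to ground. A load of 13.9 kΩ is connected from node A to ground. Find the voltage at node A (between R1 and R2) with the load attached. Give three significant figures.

V ≈ 2.19 V

Below node A the series string R2+R3 = 9810 Ω sits in parallel with the 13900 Ω load: 5751 Ω.
V_A = 22.7 × 5751/(53900 + 5751) = 2.19 V.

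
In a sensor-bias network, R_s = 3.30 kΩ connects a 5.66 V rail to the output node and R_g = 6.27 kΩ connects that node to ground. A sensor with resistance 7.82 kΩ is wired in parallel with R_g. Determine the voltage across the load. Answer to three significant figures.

V_out ≈ 2.91 V

The load sits in parallel with R_g: R_g‖R_L = (6.27 × 7.82) / (6.27 + 7.82) = 3.480 kΩ.
V_out = 5.66 × 3.480 / (3.30 + 3.480) = 5.66 × 3.480/6.780 = 2.91 V.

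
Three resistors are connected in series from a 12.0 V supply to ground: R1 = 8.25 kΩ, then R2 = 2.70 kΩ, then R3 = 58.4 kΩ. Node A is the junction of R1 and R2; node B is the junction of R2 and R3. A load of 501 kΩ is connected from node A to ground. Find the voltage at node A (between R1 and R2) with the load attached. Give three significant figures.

V ≈ 10.4 V

Below node A the series string R2+R3 = 61.10 kΩ sits in parallel with the 501 kΩ load: 54.46 kΩ.
V_A = 12.0 × 54.46/(8.25 + 54.46) = 10.4 V.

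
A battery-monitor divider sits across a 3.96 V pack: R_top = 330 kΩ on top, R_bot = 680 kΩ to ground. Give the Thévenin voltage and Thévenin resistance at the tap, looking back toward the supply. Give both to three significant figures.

V_th = 2.67 V, R_th = 222 kΩ

V_th is the open-circuit tap voltage: 3.96 × 680/(330 + 680) = 2.67 V.
With the supply zeroed, R_top and R_bot appear in parallel from the tap: R_th = R_top‖R_bot = (330 × 680)/1010 = 222 kΩ.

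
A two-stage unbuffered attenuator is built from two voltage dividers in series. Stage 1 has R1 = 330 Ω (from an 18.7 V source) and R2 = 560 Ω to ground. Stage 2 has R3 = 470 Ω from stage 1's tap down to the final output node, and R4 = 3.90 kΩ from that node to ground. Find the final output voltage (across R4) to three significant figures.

V_out ≈ 10.0 V

Stage 2 presents R3+R4 = 4370 Ω as a load on stage 1's tap.
Stage 1's lower leg becomes R2‖(R3+R4) = 496.4 Ω, so V_mid = 18.7 × 496.4/826.4 = 11.23 V.
Stage 2 is itself unloaded: V_out = V_mid × R4/(R3+R4) = 11.23 × 3900/4370 = 10.0 V.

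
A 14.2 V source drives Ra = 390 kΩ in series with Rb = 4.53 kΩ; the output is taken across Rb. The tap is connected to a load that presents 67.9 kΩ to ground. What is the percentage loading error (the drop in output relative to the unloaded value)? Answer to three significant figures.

The divider's output (Thévenin) resistance is Ra‖Rb = 4.478 kΩ.
Fractional drop under load = R_th/(R_th + R_L) = 4.478 / (4.478 + 67.9) = 0.06187.
So the output falls by 6.19 %.

6.19 %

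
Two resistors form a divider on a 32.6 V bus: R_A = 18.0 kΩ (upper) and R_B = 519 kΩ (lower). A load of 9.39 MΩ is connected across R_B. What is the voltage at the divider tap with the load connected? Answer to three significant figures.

The load sits in parallel with R_B: R_B‖R_L = (519 × 9390) / (519 + 9390) = 491.8 kΩ.
V_out = 32.6 × 491.8 / (18.0 + 491.8) = 32.6 × 491.8/509.8 = 31.4 V.
(Unloaded it would have been 31.5 V.)

V_out ≈ 31.4 V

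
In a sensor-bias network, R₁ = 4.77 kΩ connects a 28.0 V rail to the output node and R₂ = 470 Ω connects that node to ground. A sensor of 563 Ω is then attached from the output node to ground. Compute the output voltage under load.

V_out ≈ 1.43 V

The load sits in parallel with R₂: R₂‖R_L = (470 × 563) / (470 + 563) = 256.2 Ω.
V_out = 28.0 × 256.2 / (4770 + 256.2) = 28.0 × 256.2/5026 = 1.43 V.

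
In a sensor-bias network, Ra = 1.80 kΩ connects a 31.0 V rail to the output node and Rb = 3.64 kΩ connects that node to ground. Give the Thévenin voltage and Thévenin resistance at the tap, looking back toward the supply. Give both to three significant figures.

V_th = 20.7 V, R_th = 1.20 kΩ

V_th is the open-circuit tap voltage: 31.0 × 3.64/(1.80 + 3.64) = 20.7 V.
With the supply zeroed, Ra and Rb appear in parallel from the tap: R_th = Ra‖Rb = (1.80 × 3.64)/5.440 = 1.20 kΩ.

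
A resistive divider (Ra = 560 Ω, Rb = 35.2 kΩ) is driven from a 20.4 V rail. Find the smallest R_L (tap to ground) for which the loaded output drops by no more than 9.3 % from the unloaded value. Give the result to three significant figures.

R_L(min) ≈ 5.38 kΩ

Output resistance R_th = Ra‖Rb = (560 × 35200)/35760 = 551.2 Ω.
The fractional drop is R_th/(R_th + R_L); requiring this ≤ 0.0930 gives R_L ≥ R_th(1/0.0930 − 1) = 551.2 × 9.753 = 5.38 kΩ.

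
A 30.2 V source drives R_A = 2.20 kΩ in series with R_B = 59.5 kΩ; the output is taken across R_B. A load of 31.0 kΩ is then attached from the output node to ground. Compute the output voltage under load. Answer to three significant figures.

V_out ≈ 27.3 V

The load sits in parallel with R_B: R_B‖R_L = (59.5 × 31.0) / (59.5 + 31.0) = 20.38 kΩ.
V_out = 30.2 × 20.38 / (2.20 + 20.38) = 30.2 × 20.38/22.58 = 27.3 V.
(Unloaded it would have been 29.1 V.)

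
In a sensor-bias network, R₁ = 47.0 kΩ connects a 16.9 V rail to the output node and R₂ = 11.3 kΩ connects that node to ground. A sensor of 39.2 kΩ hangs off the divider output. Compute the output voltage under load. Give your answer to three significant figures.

V_out ≈ 2.66 V

The load sits in parallel with R₂: R₂‖R_L = (11.3 × 39.2) / (11.3 + 39.2) = 8.771 kΩ.
V_out = 16.9 × 8.771 / (47.0 + 8.771) = 16.9 × 8.771/55.77 = 2.66 V.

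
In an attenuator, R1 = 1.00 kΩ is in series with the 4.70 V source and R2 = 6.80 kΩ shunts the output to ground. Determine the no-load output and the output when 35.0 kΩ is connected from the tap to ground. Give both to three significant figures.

Open-circuit: V = 4.70 × 6.80/(1.00 + 6.80) = 4.10 V.
With the load, R2 becomes R2‖R_L = 5.694 kΩ, so V = 4.70 × 5.694/6.694 = 4.00 V.

Unloaded: 4.10 V; loaded: 4.00 V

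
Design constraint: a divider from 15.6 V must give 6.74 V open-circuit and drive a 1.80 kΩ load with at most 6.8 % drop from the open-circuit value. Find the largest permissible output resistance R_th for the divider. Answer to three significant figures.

Loading drop = R_th/(R_th + R_L) ≤ 0.0680, so R_th ≤ R_L · ε/(1−ε) = 1.80 kΩ × 0.0680/0.9320 = 131 Ω.

R_th ≤ 131 Ω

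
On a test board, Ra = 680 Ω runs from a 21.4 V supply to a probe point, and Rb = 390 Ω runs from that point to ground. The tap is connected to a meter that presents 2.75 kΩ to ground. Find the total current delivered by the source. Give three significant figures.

Rb‖R_L = 341.6 Ω, so the source sees Ra + Rb‖R_L = 1022 Ω.
I = 21.4 V / 1022 Ω = 20.9 mA.

I ≈ 20.9 mA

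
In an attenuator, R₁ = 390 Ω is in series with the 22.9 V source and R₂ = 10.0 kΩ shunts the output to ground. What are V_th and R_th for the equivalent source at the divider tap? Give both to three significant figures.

V_th is the open-circuit tap voltage: 22.9 × 10000/(390 + 10000) = 22.0 V.
With the supply zeroed, R₁ and R₂ appear in parallel from the tap: R_th = R₁‖R₂ = (390 × 10000)/10390 = 375 Ω.

V_th = 22.0 V, R_th = 375 Ω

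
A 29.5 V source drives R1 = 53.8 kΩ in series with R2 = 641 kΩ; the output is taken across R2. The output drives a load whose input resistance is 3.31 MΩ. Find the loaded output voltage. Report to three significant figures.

V_out ≈ 26.8 V

The load sits in parallel with R2: R2‖R_L = (641 × 3310) / (641 + 3310) = 537.0 kΩ.
V_out = 29.5 × 537.0 / (53.8 + 537.0) = 29.5 × 537.0/590.8 = 26.8 V.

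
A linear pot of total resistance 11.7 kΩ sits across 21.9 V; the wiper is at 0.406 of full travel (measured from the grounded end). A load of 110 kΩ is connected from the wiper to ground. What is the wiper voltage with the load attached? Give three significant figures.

V ≈ 8.67 V

The wiper splits the pot into (1−α)R = 6.950 kΩ above and αR = 4.750 kΩ below.
Lower section ‖ load = 4.554 kΩ.
V_wiper = 21.9 × 4.554/(6.950 + 4.554) = 8.67 V.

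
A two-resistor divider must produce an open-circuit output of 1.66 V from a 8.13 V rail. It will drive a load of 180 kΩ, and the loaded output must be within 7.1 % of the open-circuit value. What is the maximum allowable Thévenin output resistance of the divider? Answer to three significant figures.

R_th ≤ 13.8 kΩ

Loading drop = R_th/(R_th + R_L) ≤ 0.0710, so R_th ≤ R_L · ε/(1−ε) = 180 kΩ × 0.0710/0.9290 = 13.8 kΩ.
(Any R1, R2 with R2/(R1+R2) = 0.204 and R1‖R2 ≤ 13.8 kΩ will meet the spec.)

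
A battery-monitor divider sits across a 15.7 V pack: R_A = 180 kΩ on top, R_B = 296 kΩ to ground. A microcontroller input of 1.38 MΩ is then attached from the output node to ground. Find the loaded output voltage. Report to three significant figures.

The load sits in parallel with R_B: R_B‖R_L = (296 × 1380) / (296 + 1380) = 243.7 kΩ.
V_out = 15.7 × 243.7 / (180 + 243.7) = 15.7 × 243.7/423.7 = 9.03 V.

V_out ≈ 9.03 V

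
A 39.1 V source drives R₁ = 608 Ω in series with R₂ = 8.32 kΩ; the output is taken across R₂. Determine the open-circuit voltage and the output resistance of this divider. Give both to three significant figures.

V_th is the open-circuit tap voltage: 39.1 × 8320/(608 + 8320) = 36.4 V.
With the supply zeroed, R₁ and R₂ appear in parallel from the tap: R_th = R₁‖R₂ = (608 × 8320)/8928 = 567 Ω.

V_th = 36.4 V, R_th = 567 Ω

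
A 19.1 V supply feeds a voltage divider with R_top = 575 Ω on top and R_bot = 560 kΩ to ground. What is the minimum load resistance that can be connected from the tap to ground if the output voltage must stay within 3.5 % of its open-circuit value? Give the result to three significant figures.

Output resistance R_th = R_top‖R_bot = (575 × 560000)/560600 = 574.4 Ω.
The fractional drop is R_th/(R_th + R_L); requiring this ≤ 0.0350 gives R_L ≥ R_th(1/0.0350 − 1) = 574.4 × 27.57 = 15.8 kΩ.

R_L(min) ≈ 15.8 kΩ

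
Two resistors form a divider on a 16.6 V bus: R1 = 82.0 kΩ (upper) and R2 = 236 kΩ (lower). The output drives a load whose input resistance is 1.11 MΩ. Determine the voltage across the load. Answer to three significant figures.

V_out ≈ 11.7 V

The load sits in parallel with R2: R2‖R_L = (236 × 1110) / (236 + 1110) = 194.6 kΩ.
V_out = 16.6 × 194.6 / (82.0 + 194.6) = 16.6 × 194.6/276.6 = 11.7 V.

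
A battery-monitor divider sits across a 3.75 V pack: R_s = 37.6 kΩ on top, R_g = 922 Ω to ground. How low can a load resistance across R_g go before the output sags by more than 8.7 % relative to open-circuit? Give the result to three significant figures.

R_L(min) ≈ 9.44 kΩ

Output resistance R_th = R_s‖R_g = (37600 × 922)/38520 = 899.9 Ω.
The fractional drop is R_th/(R_th + R_L); requiring this ≤ 0.0870 gives R_L ≥ R_th(1/0.0870 − 1) = 899.9 × 10.49 = 9.44 kΩ.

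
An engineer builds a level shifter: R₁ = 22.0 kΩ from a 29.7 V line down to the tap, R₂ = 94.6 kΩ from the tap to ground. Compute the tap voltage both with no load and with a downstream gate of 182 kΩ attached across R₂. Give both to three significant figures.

Unloaded: 24.1 V; loaded: 21.9 V

Open-circuit: V = 29.7 × 94.6/(22.0 + 94.6) = 24.1 V.
With the load, R₂ becomes R₂‖R_L = 62.25 kΩ, so V = 29.7 × 62.25/84.25 = 21.9 V.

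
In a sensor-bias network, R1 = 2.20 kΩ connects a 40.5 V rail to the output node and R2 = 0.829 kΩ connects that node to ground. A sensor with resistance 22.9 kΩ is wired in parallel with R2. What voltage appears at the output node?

The load sits in parallel with R2: R2‖R_L = (829 × 22900) / (829 + 22900) = 800.0 Ω.
V_out = 40.5 × 800.0 / (2200 + 800.0) = 40.5 × 800.0/3000 = 10.8 V.

V_out ≈ 10.8 V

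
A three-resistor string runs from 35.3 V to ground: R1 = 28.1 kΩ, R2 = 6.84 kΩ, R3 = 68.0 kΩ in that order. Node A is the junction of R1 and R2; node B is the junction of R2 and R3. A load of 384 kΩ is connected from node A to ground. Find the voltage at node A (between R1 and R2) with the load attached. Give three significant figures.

Below node A the series string R2+R3 = 74.84 kΩ sits in parallel with the 384 kΩ load: 62.63 kΩ.
V_A = 35.3 × 62.63/(28.1 + 62.63) = 24.4 V.

V ≈ 24.4 V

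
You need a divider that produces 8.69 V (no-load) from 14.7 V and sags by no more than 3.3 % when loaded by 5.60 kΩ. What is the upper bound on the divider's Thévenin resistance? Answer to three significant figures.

Loading drop = R_th/(R_th + R_L) ≤ 0.0330, so R_th ≤ R_L · ε/(1−ε) = 5.60 kΩ × 0.0330/0.9670 = 191 Ω.

R_th ≤ 191 Ω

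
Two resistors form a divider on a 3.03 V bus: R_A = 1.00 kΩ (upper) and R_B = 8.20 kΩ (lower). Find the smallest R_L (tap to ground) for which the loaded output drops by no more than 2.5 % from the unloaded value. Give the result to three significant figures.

Output resistance R_th = R_A‖R_B = (1000 × 8200)/9200 = 891.3 Ω.
The fractional drop is R_th/(R_th + R_L); requiring this ≤ 0.0250 gives R_L ≥ R_th(1/0.0250 − 1) = 891.3 × 39.00 = 34.8 kΩ.

R_L(min) ≈ 34.8 kΩ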